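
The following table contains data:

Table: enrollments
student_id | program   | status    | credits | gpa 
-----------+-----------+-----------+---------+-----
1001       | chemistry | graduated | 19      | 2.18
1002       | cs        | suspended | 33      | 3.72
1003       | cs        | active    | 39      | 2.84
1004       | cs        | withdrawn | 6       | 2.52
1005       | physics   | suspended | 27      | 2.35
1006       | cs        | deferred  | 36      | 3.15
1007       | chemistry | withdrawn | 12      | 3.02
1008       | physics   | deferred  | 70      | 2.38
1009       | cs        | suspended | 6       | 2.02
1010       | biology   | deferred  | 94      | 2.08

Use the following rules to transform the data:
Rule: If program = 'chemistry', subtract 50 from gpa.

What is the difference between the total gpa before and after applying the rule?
100.0

Step 1: Original sum of gpa = 26.26
Step 2: 2 records have program = 'chemistry'
Step 3: Each affected record changes by -50
Step 4: Total change = 2 × -50 = -100
Step 5: New sum = 26.26 + -100 = -73.74
Step 6: Difference = |-73.74 - 26.26| = 100.0
        (Sum decreased by 100.0)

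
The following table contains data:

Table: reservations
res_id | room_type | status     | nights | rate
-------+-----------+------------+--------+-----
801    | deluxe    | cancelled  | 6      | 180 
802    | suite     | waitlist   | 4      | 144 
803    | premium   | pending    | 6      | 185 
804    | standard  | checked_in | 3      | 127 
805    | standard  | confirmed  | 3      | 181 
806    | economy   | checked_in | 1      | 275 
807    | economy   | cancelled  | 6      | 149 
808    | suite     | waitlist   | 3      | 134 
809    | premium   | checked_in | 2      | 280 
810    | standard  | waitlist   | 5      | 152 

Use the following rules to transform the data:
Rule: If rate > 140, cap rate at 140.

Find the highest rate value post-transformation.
140

Step 1: Original maximum rate = 280
Step 2: Apply cap at 140
Step 3: 8 records had rate > 140 and were capped
Step 4: Maximum after transformation = 140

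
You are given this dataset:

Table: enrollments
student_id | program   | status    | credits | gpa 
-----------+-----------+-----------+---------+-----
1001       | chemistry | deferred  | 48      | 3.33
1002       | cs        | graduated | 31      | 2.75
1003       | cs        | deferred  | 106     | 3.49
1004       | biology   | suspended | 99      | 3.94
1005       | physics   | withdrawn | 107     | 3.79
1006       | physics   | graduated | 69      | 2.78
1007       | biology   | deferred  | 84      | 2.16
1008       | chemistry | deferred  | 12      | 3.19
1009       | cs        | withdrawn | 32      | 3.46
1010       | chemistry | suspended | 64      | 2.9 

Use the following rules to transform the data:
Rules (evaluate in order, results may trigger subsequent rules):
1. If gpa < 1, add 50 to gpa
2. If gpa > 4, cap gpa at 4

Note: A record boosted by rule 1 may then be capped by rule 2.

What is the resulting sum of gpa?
31.79

Step 1: Apply rule 1 to records with gpa < 1
  - 0 records get bonus of 50
  - Of these, 0 records then exceed 4 and get capped
Step 2: Apply rule 2 to records with gpa > 4
  - 0 records (original) are capped
Step 3: Calculate final sum = 31.79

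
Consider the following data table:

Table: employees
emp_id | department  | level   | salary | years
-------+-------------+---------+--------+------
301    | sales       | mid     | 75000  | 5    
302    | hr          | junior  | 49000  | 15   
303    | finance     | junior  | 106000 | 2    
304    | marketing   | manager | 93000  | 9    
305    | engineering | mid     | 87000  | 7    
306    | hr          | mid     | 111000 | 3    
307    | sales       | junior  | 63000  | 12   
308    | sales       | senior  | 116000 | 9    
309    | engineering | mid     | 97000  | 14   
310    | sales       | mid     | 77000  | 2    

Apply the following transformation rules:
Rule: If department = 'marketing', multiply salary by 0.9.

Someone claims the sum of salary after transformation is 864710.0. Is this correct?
No, the correct result is 864700.0.

Step 1: Calculate the correct sum after transformation
Step 2: Apply multiplier 0.9 to records where department = 'marketing'
Step 3: Correct result = 864700.0
Step 4: Claimed result = 864710.0
Step 5: 864700.0 ≠ 864710.0
Conclusion: The claimed result is incorrect. The correct answer is 864700.0.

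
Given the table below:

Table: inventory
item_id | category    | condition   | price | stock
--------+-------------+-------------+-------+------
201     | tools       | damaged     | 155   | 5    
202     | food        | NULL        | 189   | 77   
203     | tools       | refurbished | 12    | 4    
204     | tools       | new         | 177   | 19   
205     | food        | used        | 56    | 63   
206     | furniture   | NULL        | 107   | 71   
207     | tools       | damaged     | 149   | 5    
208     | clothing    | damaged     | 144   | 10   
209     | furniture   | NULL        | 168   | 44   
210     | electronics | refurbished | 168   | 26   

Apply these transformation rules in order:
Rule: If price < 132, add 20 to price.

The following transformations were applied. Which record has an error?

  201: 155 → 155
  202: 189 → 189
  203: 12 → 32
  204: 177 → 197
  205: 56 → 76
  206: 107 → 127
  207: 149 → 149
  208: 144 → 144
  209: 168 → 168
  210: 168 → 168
Record 204 has an error. The correct transformed value should be 177, not 197.

Step 1: Check each record against the rule
Step 2: Record 204 has price = 177
Step 3: Since 177 >= 132, the bonus should not have been applied
Step 4: Correct value = 177, but claimed value = 197
Conclusion: Record 204 has the error.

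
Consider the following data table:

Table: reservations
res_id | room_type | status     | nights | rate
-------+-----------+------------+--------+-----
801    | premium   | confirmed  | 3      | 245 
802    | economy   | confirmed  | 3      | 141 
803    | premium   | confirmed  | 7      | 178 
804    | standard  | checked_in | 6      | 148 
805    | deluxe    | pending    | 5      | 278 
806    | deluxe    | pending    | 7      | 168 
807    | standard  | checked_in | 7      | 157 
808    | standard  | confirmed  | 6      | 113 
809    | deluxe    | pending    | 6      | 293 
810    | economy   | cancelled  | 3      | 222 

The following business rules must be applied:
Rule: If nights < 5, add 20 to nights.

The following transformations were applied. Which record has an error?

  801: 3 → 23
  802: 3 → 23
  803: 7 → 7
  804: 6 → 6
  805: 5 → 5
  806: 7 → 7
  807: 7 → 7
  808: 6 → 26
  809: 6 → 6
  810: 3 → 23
Record 808 has an error. The correct transformed value should be 6, not 26.

Step 1: Check each record against the rule
Step 2: Record 808 has nights = 6
Step 3: Since 6 >= 5, the bonus should not have been applied
Step 4: Correct value = 6, but claimed value = 26
Conclusion: Record 808 has the error.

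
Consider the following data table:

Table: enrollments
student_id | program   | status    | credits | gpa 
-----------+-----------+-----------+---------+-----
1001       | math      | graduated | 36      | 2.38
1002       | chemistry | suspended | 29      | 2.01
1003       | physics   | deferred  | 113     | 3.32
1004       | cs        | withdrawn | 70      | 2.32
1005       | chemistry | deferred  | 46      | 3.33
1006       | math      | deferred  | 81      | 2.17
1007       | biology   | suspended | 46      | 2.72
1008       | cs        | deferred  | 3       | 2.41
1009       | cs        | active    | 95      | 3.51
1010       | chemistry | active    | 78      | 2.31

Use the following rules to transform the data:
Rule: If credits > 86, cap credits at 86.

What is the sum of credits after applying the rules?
561

Step 1: 2 records have credits > 86
Step 2: These records originally summed to 208
Step 3: After capping: 2 × 86 = 172
Step 4: Unaffected records sum: 389
Step 5: Final sum = 172 + 389 = 561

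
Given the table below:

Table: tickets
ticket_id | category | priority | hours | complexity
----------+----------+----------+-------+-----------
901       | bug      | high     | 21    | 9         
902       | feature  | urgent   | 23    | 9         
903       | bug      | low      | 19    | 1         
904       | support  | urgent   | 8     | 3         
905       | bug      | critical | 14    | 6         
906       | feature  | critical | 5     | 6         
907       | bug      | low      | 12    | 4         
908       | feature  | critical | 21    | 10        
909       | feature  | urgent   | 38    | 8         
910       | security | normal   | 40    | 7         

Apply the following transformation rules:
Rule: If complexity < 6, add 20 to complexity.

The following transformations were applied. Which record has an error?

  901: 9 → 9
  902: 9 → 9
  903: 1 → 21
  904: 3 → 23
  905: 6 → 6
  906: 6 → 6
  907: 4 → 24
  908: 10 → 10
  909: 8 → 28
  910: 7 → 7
Record 909 has an error. The correct transformed value should be 8, not 28.

Step 1: Check each record against the rule
Step 2: Record 909 has complexity = 8
Step 3: Since 8 >= 6, the bonus should not have been applied
Step 4: Correct value = 8, but claimed value = 28
Conclusion: Record 909 has the error.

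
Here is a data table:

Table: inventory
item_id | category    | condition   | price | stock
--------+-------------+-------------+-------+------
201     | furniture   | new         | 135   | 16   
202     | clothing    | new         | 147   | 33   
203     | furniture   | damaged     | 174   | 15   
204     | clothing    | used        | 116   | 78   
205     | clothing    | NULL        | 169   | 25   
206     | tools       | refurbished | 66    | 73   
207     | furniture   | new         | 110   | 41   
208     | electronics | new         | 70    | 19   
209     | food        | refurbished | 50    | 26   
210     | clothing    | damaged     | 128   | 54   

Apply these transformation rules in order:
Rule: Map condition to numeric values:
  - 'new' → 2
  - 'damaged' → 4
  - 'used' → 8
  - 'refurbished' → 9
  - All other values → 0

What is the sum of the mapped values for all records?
42

Step 1: Apply mapping to each record
Step 2: Count by status:
  'new': 4 records × 2 = 8
  'damaged': 2 records × 4 = 8
  'used': 1 records × 8 = 8
  'refurbished': 2 records × 9 = 18
Step 3: Sum all mapped values = 42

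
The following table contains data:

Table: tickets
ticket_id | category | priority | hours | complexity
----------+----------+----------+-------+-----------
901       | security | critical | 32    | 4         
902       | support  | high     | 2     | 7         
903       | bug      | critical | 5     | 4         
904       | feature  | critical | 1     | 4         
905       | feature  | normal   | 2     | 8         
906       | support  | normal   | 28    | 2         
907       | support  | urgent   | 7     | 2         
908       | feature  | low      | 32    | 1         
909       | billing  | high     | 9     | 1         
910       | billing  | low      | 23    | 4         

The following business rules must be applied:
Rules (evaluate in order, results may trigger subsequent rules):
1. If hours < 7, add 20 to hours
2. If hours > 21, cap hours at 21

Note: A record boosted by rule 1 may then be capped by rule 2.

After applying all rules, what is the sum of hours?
184

Step 1: Apply rule 1 to records with hours < 7
  - 4 records get bonus of 20
  - Of these, 3 records then exceed 21 and get capped
Step 2: Apply rule 2 to records with hours > 21
  - 4 records (original) are capped
Step 3: Calculate final sum = 184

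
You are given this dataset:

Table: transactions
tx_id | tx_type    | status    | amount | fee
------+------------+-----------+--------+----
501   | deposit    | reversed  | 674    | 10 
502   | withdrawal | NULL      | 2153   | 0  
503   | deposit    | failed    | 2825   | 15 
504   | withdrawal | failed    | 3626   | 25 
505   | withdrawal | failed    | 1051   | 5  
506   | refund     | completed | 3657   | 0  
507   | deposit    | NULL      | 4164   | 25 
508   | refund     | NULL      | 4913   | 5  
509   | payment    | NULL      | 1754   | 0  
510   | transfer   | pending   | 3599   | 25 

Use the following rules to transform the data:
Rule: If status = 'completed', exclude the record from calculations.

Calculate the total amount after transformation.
24759

Step 1: Identify records where status = 'completed'
Step 2: The excluded records sum to 3657
Step 3: Original total amount = 28416
Step 4: Remaining total = 28416 - 3657 = 24759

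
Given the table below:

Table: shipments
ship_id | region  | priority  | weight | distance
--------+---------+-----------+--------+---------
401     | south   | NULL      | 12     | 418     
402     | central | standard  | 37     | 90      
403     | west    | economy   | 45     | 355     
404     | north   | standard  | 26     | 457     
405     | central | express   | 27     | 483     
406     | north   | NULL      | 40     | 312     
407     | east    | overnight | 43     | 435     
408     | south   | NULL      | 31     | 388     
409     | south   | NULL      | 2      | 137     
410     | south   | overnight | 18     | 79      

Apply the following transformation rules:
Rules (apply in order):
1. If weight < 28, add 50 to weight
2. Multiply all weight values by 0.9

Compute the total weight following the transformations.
477.9

Step 1: Apply Rule 1 - Add 50 to records with weight < 28
  - 5 records affected: 85 + (5 × 50) = 335
  - Unaffected records: 196
  - Sum after Rule 1: 531
Step 2: Apply Rule 2 - Multiply all by 0.9
  - 531 × 0.9 = 477.9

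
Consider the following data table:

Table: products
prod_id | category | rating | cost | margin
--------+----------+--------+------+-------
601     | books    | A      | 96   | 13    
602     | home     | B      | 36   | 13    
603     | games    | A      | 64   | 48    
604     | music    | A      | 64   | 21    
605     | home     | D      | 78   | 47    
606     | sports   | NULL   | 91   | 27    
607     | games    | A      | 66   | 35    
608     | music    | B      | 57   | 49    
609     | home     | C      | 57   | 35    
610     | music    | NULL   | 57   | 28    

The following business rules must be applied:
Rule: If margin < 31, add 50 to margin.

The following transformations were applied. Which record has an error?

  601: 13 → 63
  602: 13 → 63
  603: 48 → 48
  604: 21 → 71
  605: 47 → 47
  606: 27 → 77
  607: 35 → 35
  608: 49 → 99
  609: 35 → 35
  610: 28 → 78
Record 608 has an error. The correct transformed value should be 49, not 99.

Step 1: Check each record against the rule
Step 2: Record 608 has margin = 49
Step 3: Since 49 >= 31, the bonus should not have been applied
Step 4: Correct value = 49, but claimed value = 99
Conclusion: Record 608 has the error.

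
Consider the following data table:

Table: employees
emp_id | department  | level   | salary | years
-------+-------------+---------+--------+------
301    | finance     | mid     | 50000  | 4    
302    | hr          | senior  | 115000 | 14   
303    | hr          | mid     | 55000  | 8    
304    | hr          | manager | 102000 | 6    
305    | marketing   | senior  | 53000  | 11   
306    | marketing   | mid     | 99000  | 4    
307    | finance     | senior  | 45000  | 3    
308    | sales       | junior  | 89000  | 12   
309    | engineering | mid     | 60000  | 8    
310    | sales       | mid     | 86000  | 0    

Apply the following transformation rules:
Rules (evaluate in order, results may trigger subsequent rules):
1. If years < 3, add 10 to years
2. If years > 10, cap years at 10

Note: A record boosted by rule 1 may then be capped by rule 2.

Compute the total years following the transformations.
73

Step 1: Apply rule 1 to records with years < 3
  - 1 records get bonus of 10
  - Of these, 0 records then exceed 10 and get capped
Step 2: Apply rule 2 to records with years > 10
  - 3 records (original) are capped
Step 3: Calculate final sum = 73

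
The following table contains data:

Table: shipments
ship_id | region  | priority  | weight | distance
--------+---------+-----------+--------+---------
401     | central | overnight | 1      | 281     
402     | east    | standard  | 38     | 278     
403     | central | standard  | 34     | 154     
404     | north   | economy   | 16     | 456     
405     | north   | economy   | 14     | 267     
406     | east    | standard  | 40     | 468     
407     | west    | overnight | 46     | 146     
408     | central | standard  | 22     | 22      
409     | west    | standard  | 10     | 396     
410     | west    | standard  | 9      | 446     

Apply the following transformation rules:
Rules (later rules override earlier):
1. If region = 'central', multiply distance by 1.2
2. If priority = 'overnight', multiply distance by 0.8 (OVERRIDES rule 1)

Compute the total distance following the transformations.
2863.8

Step 1: Rule 2 takes priority for records with priority = 'overnight'
  - 2 records: 427 × 0.8 = 341.6
Step 2: Rule 1 applies to remaining records with region = 'central'
  - 2 records: 176 × 1.2 = 211.2
Step 3: Other records unchanged: 2311
Step 4: Final sum = 341.6 + 211.2 + 2311 = 2863.8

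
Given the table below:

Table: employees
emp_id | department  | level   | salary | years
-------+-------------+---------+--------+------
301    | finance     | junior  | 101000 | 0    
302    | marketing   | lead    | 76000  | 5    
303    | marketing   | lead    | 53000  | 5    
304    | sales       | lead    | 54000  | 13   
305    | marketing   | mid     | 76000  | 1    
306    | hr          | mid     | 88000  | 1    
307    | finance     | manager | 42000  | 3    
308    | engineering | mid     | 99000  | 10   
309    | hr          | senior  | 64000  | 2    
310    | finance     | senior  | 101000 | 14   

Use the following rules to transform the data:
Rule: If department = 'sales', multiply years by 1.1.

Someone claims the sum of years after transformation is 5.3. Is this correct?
No, the correct result is 55.3.

Step 1: Calculate the correct sum after transformation
Step 2: Apply multiplier 1.1 to records where department = 'sales'
Step 3: Correct result = 55.3
Step 4: Claimed result = 5.3
Step 5: 55.3 ≠ 5.3
Conclusion: The claimed result is incorrect. The correct answer is 55.3.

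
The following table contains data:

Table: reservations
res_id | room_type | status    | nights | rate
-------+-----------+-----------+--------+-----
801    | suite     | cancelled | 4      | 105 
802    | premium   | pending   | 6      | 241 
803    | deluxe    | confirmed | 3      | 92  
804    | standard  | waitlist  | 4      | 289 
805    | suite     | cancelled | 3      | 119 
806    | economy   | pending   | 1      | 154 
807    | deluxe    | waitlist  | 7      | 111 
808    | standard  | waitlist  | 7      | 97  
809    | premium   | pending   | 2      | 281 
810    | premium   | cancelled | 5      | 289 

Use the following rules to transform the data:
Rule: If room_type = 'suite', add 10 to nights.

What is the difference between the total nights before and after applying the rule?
20

Step 1: Original sum of nights = 42
Step 2: 2 records have room_type = 'suite'
Step 3: Each affected record changes by 10
Step 4: Total change = 2 × 10 = 20
Step 5: New sum = 42 + 20 = 62
Step 6: Difference = |62 - 42| = 20
        (Sum increased by 20)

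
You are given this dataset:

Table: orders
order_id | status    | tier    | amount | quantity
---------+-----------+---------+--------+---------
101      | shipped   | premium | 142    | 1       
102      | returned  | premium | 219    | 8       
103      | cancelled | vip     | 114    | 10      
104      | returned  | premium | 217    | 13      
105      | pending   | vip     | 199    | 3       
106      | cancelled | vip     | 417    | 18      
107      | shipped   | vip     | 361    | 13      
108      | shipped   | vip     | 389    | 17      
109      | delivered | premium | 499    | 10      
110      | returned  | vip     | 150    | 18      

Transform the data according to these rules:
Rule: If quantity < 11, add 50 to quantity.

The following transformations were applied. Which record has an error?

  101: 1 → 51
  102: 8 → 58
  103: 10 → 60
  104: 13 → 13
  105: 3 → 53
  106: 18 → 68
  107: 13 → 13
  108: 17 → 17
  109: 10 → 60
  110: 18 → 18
Record 106 has an error. The correct transformed value should be 18, not 68.

Step 1: Check each record against the rule
Step 2: Record 106 has quantity = 18
Step 3: Since 18 >= 11, the bonus should not have been applied
Step 4: Correct value = 18, but claimed value = 68
Conclusion: Record 106 has the error.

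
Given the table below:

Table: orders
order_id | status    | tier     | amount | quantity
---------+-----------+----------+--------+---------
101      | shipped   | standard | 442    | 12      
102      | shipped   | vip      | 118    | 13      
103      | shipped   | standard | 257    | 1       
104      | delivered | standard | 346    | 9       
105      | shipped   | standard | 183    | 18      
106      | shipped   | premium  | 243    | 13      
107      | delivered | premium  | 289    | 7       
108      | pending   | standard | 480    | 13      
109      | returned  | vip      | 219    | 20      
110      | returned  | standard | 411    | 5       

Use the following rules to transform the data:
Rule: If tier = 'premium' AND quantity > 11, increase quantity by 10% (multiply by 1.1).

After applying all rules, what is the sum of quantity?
112.3

Step 1: Find records where tier = 'premium' AND quantity > 11
Step 2: 1 records match, summing to 13
Step 3: After multiplier: 13 × 1.1 = 14.3
Step 4: Unaffected records sum: 98
Step 5: Final sum = 14.3 + 98 = 112.3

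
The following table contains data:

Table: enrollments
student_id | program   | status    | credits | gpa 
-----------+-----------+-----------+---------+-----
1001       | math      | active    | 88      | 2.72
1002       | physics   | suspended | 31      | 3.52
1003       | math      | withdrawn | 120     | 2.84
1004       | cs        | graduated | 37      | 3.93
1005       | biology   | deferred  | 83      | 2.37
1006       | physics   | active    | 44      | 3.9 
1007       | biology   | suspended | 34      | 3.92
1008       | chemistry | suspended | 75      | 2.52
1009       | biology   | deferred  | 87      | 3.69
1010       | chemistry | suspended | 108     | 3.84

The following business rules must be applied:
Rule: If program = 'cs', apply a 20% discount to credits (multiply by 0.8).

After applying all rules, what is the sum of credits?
699.6

Step 1: Records with program = 'cs' have total credits = 37
Step 2: Apply multiplier: 37 × 0.8 = 29.6
Step 3: Other records total: 670
Step 4: Final sum = 29.6 + 670 = 699.6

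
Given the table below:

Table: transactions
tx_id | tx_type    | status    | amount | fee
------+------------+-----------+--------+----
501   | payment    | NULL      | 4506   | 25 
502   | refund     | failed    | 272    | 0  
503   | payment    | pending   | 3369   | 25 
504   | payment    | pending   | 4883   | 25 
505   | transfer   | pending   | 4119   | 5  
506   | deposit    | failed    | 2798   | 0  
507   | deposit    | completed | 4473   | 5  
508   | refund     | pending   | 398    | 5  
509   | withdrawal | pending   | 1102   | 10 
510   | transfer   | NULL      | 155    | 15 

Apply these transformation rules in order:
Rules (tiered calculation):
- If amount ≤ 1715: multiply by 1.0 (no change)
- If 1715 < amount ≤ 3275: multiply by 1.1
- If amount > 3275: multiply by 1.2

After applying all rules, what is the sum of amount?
30624.8

Step 1: Tier 1 (amount ≤ 1715): 4 records, sum = 1927 × 1.0 = 1927.0
Step 2: Tier 2 (1715 < amount ≤ 3275): 1 records, sum = 2798 × 1.1 = 3077.8
Step 3: Tier 3 (amount > 3275): 5 records, sum = 21350 × 1.2 = 25620.0
Step 4: Final sum = 1927.0 + 3077.8 + 25620.0 = 30624.8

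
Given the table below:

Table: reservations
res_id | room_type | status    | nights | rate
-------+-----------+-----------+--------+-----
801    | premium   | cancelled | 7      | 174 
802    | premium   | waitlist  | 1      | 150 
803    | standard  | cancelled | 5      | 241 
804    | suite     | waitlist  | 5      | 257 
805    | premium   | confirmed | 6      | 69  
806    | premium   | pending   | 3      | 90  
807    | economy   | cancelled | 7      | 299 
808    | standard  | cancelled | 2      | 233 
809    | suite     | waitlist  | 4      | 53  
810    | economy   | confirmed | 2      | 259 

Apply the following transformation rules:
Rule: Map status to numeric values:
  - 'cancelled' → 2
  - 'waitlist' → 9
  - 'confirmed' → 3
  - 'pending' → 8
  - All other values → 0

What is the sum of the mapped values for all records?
49

Step 1: Apply mapping to each record
Step 2: Count by status:
  'cancelled': 4 records × 2 = 8
  'waitlist': 3 records × 9 = 27
  'confirmed': 2 records × 3 = 6
  'pending': 1 records × 8 = 8
Step 3: Sum all mapped values = 49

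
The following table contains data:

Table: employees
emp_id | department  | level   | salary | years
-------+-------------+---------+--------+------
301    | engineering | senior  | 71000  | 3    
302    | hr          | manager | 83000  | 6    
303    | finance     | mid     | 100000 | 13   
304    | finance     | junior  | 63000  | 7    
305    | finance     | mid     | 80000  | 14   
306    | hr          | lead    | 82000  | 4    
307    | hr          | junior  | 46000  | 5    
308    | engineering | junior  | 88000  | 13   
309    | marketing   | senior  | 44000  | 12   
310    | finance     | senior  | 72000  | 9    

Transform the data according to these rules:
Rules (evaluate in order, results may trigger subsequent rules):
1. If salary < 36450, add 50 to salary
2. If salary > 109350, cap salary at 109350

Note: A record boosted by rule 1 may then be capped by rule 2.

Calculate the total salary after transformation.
729000

Step 1: Apply rule 1 to records with salary < 36450
  - 0 records get bonus of 50
  - Of these, 0 records then exceed 109350 and get capped
Step 2: Apply rule 2 to records with salary > 109350
  - 0 records (original) are capped
Step 3: Calculate final sum = 729000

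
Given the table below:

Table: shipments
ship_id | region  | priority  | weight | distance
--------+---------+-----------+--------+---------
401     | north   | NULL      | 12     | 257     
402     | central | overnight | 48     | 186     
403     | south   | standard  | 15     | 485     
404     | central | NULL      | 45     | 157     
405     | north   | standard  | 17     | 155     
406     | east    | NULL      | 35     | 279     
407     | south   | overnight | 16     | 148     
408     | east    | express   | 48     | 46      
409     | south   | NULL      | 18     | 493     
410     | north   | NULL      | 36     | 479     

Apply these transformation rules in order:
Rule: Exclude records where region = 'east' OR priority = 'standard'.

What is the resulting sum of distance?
1720

Step 1: Find records where region = 'east' OR priority = 'standard'
Step 2: 4 records match, summing to 965
Step 3: Original sum: 2685
Step 4: Remaining sum = 2685 - 965 = 1720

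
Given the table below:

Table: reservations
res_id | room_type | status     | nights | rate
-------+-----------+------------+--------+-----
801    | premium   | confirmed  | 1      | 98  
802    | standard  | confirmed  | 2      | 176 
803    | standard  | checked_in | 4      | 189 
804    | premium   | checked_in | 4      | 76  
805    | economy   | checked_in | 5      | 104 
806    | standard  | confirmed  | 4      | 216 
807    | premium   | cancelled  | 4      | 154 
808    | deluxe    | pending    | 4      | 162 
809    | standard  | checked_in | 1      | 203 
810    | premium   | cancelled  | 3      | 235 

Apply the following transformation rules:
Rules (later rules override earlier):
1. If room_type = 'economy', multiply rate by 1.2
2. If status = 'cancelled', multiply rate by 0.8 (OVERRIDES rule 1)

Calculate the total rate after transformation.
1556.0

Step 1: Rule 2 takes priority for records with status = 'cancelled'
  - 2 records: 389 × 0.8 = 311.2
Step 2: Rule 1 applies to remaining records with room_type = 'economy'
  - 1 records: 104 × 1.2 = 124.8
Step 3: Other records unchanged: 1120
Step 4: Final sum = 311.2 + 124.8 + 1120 = 1556.0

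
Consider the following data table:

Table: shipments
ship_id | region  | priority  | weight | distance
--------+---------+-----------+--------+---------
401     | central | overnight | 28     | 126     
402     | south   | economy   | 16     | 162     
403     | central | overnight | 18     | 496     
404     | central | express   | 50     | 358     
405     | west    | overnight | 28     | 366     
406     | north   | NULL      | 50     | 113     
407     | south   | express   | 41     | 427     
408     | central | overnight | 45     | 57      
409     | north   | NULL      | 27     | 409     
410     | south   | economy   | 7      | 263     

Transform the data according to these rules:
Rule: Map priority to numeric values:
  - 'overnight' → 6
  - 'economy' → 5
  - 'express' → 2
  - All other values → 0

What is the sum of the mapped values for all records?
38

Step 1: Apply mapping to each record
Step 2: Count by status:
  'overnight': 4 records × 6 = 24
  'economy': 2 records × 5 = 10
  'express': 2 records × 2 = 4
Step 3: Sum all mapped values = 38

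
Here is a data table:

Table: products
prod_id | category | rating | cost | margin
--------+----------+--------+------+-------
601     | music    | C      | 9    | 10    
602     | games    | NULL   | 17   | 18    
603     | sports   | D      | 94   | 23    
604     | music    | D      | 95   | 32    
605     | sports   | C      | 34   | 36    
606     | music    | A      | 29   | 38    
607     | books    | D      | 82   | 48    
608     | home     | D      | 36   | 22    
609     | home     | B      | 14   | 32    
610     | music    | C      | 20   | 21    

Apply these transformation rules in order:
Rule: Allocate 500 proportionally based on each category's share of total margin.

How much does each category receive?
books: 85.71, games: 32.14, home: 96.43, music: 180.36, sports: 105.36

Step 1: Calculate total margin = 280
Step 2: Calculate each category's proportion:
  books: 48/280 = 17.14% → 85.71
  games: 18/280 = 6.43% → 32.14
  home: 54/280 = 19.29% → 96.43
  music: 101/280 = 36.07% → 180.36
  sports: 59/280 = 21.07% → 105.36
Step 3: Verify: sum of allocations ≈ 500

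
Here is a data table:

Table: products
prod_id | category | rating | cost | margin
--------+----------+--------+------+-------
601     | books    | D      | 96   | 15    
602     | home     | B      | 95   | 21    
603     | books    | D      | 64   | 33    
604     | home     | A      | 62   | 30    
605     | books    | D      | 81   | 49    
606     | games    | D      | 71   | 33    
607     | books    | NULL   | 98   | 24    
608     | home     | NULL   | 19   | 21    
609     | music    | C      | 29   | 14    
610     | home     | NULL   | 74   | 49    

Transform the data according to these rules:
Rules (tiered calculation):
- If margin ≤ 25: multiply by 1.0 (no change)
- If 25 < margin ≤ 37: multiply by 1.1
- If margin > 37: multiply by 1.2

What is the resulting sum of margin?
318.2

Step 1: Tier 1 (margin ≤ 25): 5 records, sum = 95 × 1.0 = 95.0
Step 2: Tier 2 (25 < margin ≤ 37): 3 records, sum = 96 × 1.1 = 105.6
Step 3: Tier 3 (margin > 37): 2 records, sum = 98 × 1.2 = 117.6
Step 4: Final sum = 95.0 + 105.6 + 117.6 = 318.2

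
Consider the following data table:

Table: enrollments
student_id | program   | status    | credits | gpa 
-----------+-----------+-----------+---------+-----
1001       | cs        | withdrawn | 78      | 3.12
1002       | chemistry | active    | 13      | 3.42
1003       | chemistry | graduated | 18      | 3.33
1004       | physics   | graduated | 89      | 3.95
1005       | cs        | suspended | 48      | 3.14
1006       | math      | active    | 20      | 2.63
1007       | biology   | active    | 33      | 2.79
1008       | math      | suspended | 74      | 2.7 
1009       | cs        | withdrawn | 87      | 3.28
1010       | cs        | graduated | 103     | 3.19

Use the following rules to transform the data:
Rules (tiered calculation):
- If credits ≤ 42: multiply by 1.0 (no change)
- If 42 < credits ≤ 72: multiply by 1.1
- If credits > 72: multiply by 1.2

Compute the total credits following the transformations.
654.0

Step 1: Tier 1 (credits ≤ 42): 4 records, sum = 84 × 1.0 = 84.0
Step 2: Tier 2 (42 < credits ≤ 72): 1 records, sum = 48 × 1.1 = 52.8
Step 3: Tier 3 (credits > 72): 5 records, sum = 431 × 1.2 = 517.2
Step 4: Final sum = 84.0 + 52.8 + 517.2 = 654.0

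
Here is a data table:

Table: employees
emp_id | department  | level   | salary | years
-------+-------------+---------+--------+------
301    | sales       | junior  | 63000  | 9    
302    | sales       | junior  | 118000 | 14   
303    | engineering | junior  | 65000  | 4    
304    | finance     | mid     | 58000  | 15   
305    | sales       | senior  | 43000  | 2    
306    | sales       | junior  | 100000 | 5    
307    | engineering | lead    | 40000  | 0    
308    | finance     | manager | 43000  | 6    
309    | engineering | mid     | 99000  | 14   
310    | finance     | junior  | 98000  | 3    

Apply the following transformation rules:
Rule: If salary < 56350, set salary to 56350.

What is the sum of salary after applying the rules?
770050

Step 1: 3 records have salary < 56350
Step 2: These records originally summed to 126000
Step 3: After setting to minimum: 3 × 56350 = 169050
Step 4: Unaffected records sum: 601000
Step 5: Final sum = 169050 + 601000 = 770050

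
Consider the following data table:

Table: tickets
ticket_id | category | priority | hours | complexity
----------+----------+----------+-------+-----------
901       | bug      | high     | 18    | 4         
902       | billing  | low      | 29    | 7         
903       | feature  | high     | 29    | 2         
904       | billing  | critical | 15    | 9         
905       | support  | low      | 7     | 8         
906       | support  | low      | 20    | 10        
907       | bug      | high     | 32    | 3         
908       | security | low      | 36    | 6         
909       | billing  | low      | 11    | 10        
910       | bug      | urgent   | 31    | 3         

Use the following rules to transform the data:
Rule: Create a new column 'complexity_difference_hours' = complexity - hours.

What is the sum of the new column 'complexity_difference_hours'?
-166

Step 1: For each record, compute complexity - hours
Example calculations:
  4 - 18 = -14
  7 - 29 = -22
  2 - 29 = -27
  ...
Step 2: Sum all derived values
Step 3: Total = -166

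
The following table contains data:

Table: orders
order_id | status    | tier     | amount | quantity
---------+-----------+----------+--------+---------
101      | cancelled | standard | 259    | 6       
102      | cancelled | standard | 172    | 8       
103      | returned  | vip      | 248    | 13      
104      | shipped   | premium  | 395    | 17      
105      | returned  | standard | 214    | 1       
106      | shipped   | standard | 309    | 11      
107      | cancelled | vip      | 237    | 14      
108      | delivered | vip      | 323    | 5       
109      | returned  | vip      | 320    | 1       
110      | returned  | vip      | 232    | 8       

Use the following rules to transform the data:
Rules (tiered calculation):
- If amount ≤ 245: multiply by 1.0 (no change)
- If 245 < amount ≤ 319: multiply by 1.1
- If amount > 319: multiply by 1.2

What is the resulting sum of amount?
2998.2

Step 1: Tier 1 (amount ≤ 245): 4 records, sum = 855 × 1.0 = 855.0
Step 2: Tier 2 (245 < amount ≤ 319): 3 records, sum = 816 × 1.1 = 897.6
Step 3: Tier 3 (amount > 319): 3 records, sum = 1038 × 1.2 = 1245.6
Step 4: Final sum = 855.0 + 897.6 + 1245.6 = 2998.2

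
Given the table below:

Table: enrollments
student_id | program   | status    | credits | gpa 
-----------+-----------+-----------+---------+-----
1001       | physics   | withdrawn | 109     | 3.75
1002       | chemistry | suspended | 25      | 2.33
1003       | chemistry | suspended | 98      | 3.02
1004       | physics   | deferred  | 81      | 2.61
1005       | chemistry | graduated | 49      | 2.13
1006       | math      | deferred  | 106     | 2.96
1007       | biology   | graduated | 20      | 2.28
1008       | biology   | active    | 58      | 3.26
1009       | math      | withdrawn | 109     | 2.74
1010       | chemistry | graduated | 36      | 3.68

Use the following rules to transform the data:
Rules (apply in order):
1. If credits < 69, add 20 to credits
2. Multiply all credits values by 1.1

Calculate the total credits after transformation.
870.1

Step 1: Apply Rule 1 - Add 20 to records with credits < 69
  - 5 records affected: 188 + (5 × 20) = 288
  - Unaffected records: 503
  - Sum after Rule 1: 791
Step 2: Apply Rule 2 - Multiply all by 1.1
  - 791 × 1.1 = 870.1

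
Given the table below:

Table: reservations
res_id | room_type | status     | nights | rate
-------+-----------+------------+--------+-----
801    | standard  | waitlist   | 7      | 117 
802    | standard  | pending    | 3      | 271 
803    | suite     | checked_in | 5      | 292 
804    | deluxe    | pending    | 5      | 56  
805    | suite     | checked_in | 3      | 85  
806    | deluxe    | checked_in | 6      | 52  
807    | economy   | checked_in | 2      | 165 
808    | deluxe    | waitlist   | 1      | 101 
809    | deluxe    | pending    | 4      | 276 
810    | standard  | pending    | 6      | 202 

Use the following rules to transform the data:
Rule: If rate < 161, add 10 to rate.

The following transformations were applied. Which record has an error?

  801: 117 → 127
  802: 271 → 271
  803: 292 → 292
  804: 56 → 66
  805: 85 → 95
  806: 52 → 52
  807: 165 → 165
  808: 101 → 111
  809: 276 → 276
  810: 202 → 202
Record 806 has an error. The correct transformed value should be 62, not 52.

Step 1: Check each record against the rule
Step 2: Record 806 has rate = 52
Step 3: Since 52 < 161, the bonus should have been applied
Step 4: Correct value = 62, but claimed value = 52
Conclusion: Record 806 has the error.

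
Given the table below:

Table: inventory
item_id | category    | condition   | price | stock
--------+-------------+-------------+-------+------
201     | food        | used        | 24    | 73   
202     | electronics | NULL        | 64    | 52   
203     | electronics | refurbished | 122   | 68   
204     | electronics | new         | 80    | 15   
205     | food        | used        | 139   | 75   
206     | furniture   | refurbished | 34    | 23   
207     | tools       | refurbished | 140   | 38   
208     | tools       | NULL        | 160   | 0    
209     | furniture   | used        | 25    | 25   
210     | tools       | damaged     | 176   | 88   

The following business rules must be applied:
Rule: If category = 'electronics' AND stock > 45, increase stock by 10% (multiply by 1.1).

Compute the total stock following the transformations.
469.0

Step 1: Find records where category = 'electronics' AND stock > 45
Step 2: 2 records match, summing to 120
Step 3: After multiplier: 120 × 1.1 = 132.0
Step 4: Unaffected records sum: 337
Step 5: Final sum = 132.0 + 337 = 469.0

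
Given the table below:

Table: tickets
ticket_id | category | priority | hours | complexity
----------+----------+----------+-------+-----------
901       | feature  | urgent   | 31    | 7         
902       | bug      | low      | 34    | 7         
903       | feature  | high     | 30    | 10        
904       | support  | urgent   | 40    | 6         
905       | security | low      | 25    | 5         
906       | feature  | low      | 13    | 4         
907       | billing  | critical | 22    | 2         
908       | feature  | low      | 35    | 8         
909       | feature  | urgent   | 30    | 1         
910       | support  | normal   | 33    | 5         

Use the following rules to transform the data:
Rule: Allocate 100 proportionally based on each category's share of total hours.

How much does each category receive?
billing: 7.51, bug: 11.6, feature: 47.44, security: 8.53, support: 24.91

Step 1: Calculate total hours = 293
Step 2: Calculate each category's proportion:
  billing: 22/293 = 7.51% → 7.51
  bug: 34/293 = 11.60% → 11.6
  feature: 139/293 = 47.44% → 47.44
  security: 25/293 = 8.53% → 8.53
  support: 73/293 = 24.91% → 24.91
Step 3: Verify: sum of allocations ≈ 100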